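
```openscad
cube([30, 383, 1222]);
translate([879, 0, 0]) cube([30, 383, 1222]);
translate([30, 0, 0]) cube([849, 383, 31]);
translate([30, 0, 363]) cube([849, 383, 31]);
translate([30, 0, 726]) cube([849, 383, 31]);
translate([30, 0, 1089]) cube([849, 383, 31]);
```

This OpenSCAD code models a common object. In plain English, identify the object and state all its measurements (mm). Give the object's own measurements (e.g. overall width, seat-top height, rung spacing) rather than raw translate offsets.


An open bookshelf. Two side panels, each 30 mm thick, 383 mm deep and 1222 mm tall, stand 909 mm apart (outside-to-outside). Between them sit 4 shelves, each 31 mm thick and 383 mm deep, spanning the full gap between the sides. The bottom shelf rests on the floor (its underside at z = 0) and the clear gap between one shelf's top and the next shelf's underside is 332 mm.


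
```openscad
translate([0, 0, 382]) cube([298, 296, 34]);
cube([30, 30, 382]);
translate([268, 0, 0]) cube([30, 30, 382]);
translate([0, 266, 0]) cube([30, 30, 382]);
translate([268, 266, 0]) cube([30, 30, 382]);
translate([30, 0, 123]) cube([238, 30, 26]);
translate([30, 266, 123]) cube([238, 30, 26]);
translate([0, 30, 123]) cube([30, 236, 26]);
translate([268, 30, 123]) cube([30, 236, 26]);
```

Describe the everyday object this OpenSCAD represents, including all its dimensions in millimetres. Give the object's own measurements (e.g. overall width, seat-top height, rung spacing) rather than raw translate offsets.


A four-legged stool. The seat is a 298×296×34 mm slab whose top surface is at z = 416 mm; four square legs, each 30×30 mm in cross-section, run from the floor (z = 0) to the underside of the seat, each flush with a corner of the seat. Four stretchers, 30 mm wide and 26 mm tall, connect adjacent legs with their undersides at z = 123 mm, each running between the inner faces of the legs it joins and aligned with the legs' outer faces on the other axis.


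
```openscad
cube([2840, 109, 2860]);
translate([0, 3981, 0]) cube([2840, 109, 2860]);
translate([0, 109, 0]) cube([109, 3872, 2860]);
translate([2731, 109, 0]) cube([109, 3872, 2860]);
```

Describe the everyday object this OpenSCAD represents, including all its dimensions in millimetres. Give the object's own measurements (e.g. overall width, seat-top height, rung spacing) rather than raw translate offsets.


The wall frame of a small rectangular building: four walls, each 2860 mm tall and 109 mm thick, enclosing a footprint 2840 mm (x) by 4090 mm (y) outside-to-outside, with no floor or roof. The front and back walls (the −y and +y sides) span the full width; the two side walls fit between them.


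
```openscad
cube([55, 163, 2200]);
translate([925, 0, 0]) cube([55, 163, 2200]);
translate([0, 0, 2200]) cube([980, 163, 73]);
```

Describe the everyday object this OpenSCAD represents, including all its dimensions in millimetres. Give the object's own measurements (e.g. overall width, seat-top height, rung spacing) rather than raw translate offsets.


A door frame. The clear opening is 870 mm wide and 2200 mm high. Two 55 mm wide jambs, 163 mm deep, stand either side of the opening from the floor to the top of the opening. A 73 mm thick head sits across the top of both jambs, spanning the full outside width of the frame.


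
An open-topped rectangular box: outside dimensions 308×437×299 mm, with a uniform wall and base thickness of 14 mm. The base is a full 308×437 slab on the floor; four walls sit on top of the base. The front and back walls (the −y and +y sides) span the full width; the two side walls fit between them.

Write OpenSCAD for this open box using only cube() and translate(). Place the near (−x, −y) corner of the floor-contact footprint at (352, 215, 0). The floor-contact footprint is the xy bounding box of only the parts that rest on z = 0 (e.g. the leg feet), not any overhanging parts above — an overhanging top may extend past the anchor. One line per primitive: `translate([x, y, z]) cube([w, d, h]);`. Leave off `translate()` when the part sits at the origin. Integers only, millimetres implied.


translate([352, 215, 0]) cube([308, 437, 14]);
translate([352, 215, 14]) cube([308, 14, 285]);
translate([352, 638, 14]) cube([308, 14, 285]);
translate([352, 229, 14]) cube([14, 409, 285]);
translate([646, 229, 14]) cube([14, 409, 285]);


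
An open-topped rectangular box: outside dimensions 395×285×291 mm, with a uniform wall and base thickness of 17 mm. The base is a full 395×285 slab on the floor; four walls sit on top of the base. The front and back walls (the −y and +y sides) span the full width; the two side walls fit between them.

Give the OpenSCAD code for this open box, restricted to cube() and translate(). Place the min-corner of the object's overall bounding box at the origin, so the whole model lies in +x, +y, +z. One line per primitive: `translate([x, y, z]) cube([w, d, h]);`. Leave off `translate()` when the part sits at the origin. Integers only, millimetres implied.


cube([395, 285, 17]);
translate([0, 0, 17]) cube([395, 17, 274]);
translate([0, 268, 17]) cube([395, 17, 274]);
translate([0, 17, 17]) cube([17, 251, 274]);
translate([378, 17, 17]) cube([17, 251, 274]);


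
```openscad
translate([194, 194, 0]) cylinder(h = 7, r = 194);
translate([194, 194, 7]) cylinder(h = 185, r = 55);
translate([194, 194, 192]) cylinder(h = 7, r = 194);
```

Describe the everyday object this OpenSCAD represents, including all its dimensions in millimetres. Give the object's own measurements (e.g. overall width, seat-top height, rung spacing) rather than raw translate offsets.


A spool: two coaxial disc flanges of radius 194 mm and thickness 7 mm, joined by a core cylinder of radius 55 mm and height 185 mm. The lower flange rests on z = 0 and the three cylinders share a vertical axis.


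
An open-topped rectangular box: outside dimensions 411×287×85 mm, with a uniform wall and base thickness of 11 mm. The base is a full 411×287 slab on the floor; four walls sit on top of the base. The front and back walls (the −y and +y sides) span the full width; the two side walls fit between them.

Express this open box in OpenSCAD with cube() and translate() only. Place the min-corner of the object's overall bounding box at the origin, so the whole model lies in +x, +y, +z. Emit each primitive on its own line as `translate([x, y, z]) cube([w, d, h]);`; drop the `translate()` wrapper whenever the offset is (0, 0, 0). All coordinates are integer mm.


cube([411, 287, 11]);
translate([0, 0, 11]) cube([411, 11, 74]);
translate([0, 276, 11]) cube([411, 11, 74]);
translate([0, 11, 11]) cube([11, 265, 74]);
translate([400, 11, 11]) cube([11, 265, 74]);


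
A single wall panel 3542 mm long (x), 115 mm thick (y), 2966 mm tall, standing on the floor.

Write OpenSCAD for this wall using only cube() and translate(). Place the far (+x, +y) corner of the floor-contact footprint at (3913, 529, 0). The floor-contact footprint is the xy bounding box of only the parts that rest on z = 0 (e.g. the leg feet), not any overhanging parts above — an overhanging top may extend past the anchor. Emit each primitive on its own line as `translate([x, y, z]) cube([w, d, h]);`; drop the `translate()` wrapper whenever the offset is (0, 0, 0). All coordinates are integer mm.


translate([371, 414, 0]) cube([3542, 115, 2966]);


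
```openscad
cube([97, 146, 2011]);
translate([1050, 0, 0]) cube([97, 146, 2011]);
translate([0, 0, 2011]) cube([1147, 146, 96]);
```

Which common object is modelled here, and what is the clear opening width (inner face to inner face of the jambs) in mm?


A door frame. The clear opening width is 953 mm.

Two 2011 mm tall posts with a header on top — a door frame. The left jamb is 97 mm wide at x = 0; the right jamb starts at x = 1050. The clear opening is 1050 − 97 = 953 mm.


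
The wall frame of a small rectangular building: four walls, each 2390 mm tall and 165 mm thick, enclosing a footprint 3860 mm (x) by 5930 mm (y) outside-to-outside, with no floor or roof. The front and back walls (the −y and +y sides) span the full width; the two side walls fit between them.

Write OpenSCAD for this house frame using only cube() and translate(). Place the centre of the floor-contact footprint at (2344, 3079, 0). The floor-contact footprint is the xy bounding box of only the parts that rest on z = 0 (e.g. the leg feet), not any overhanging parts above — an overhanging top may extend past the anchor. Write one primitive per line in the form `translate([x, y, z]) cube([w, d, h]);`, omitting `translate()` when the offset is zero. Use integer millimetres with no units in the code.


translate([414, 114, 0]) cube([3860, 165, 2390]);
translate([414, 5879, 0]) cube([3860, 165, 2390]);
translate([414, 279, 0]) cube([165, 5600, 2390]);
translate([4109, 279, 0]) cube([165, 5600, 2390]);


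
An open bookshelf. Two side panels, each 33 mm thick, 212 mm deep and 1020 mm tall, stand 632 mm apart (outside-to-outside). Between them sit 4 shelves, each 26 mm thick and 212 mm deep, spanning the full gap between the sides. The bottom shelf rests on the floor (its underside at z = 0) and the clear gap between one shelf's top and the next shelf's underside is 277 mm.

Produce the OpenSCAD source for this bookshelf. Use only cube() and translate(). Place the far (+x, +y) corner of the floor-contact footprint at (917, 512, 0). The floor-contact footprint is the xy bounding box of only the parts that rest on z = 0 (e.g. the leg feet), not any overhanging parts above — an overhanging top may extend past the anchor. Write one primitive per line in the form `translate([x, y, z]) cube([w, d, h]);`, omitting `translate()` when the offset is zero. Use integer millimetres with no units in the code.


translate([285, 300, 0]) cube([33, 212, 1020]);
translate([884, 300, 0]) cube([33, 212, 1020]);
translate([318, 300, 0]) cube([566, 212, 26]);
translate([318, 300, 303]) cube([566, 212, 26]);
translate([318, 300, 606]) cube([566, 212, 26]);
translate([318, 300, 909]) cube([566, 212, 26]);


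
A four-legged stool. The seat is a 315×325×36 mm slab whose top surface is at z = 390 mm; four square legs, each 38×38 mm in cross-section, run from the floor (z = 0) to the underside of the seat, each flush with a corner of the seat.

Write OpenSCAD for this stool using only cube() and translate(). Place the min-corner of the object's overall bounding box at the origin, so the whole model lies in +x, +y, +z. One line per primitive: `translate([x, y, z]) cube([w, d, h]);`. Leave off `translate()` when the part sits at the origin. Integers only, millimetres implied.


translate([0, 0, 354]) cube([315, 325, 36]);
cube([38, 38, 354]);
translate([277, 0, 0]) cube([38, 38, 354]);
translate([0, 287, 0]) cube([38, 38, 354]);
translate([277, 287, 0]) cube([38, 38, 354]);


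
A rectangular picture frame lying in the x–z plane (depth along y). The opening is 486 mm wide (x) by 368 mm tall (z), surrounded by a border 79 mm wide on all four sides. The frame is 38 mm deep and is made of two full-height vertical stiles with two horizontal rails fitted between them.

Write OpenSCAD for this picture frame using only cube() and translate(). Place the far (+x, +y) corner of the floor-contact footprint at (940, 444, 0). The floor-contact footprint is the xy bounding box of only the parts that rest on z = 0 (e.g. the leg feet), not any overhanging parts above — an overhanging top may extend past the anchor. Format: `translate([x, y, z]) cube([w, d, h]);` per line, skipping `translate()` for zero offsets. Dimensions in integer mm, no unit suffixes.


translate([296, 406, 0]) cube([79, 38, 526]);
translate([861, 406, 0]) cube([79, 38, 526]);
translate([375, 406, 0]) cube([486, 38, 79]);
translate([375, 406, 447]) cube([486, 38, 79]);


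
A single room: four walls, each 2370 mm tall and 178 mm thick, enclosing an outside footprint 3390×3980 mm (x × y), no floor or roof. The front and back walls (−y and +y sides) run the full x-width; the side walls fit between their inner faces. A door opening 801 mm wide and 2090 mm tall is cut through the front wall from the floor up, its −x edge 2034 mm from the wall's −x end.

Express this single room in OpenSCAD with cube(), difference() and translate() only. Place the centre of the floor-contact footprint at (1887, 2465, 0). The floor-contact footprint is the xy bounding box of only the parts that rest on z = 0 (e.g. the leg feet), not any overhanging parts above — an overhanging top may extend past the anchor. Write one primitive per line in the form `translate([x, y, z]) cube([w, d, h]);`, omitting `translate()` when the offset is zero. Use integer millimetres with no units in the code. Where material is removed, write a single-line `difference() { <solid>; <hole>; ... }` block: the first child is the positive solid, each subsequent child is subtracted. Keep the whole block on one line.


difference() { translate([192, 475, 0]) cube([3390, 178, 2370]); translate([2226, 475, 0]) cube([801, 178, 2090]); }
translate([192, 4277, 0]) cube([3390, 178, 2370]);
translate([192, 653, 0]) cube([178, 3624, 2370]);
translate([3404, 653, 0]) cube([178, 3624, 2370]);


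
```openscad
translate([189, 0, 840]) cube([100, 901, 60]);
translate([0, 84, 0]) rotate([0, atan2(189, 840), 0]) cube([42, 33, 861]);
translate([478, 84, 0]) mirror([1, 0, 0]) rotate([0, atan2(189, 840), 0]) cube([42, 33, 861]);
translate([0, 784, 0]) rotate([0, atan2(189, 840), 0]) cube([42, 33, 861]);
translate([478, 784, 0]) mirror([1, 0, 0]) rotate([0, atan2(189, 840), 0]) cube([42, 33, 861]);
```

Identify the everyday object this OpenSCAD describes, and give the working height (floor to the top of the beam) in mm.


A sawhorse. The overall height is 900 mm.

A beam across two mirrored pairs of raked legs — a sawhorse. The beam's underside is at z = 840 (matching the legs' vertical rise in atan2(189, 840)) and the beam is 60 mm tall, so its top is at 840 + 60 = 900 mm. The raked legs top out at the beam's underside, so that is the highest point.


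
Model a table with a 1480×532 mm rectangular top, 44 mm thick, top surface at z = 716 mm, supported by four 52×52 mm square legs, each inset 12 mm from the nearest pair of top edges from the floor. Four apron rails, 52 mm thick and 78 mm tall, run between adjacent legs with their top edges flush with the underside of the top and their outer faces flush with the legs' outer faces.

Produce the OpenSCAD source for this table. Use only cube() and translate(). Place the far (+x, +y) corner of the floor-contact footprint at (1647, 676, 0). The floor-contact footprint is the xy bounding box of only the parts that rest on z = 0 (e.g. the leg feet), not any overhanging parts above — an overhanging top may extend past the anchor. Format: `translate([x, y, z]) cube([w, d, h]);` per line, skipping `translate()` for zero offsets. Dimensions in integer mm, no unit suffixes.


// leg_h = 716 - 44 = 672
// apron z = 672 - 78 = 594
translate([179, 156, 672]) cube([1480, 532, 44]);
translate([191, 168, 0]) cube([52, 52, 672]);
translate([1595, 168, 0]) cube([52, 52, 672]);
translate([191, 624, 0]) cube([52, 52, 672]);
translate([1595, 624, 0]) cube([52, 52, 672]);
translate([243, 168, 594]) cube([1352, 52, 78]);
translate([243, 624, 594]) cube([1352, 52, 78]);
translate([191, 220, 594]) cube([52, 404, 78]);
translate([1595, 220, 594]) cube([52, 404, 78]);


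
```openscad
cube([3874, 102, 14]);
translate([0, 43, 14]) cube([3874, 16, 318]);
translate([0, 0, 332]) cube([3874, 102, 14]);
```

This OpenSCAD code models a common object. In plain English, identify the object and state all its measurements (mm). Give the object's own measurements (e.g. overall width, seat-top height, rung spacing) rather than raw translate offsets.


An I-beam lying along x, 3874 mm long. Overall section height 346 mm. Two flanges 102 mm wide (y) and 14 mm thick, one on the floor and one at the top; a web 16 mm thick runs between them, centred on the flange width.


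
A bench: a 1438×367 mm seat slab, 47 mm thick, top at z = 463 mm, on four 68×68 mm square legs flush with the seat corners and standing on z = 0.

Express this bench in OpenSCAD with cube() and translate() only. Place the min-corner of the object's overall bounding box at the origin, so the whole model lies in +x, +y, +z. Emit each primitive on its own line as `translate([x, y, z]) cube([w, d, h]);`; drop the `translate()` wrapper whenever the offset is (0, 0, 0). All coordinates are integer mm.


translate([0, 0, 416]) cube([1438, 367, 47]);
cube([68, 68, 416]);
translate([0, 299, 0]) cube([68, 68, 416]);
translate([1370, 0, 0]) cube([68, 68, 416]);
translate([1370, 299, 0]) cube([68, 68, 416]);


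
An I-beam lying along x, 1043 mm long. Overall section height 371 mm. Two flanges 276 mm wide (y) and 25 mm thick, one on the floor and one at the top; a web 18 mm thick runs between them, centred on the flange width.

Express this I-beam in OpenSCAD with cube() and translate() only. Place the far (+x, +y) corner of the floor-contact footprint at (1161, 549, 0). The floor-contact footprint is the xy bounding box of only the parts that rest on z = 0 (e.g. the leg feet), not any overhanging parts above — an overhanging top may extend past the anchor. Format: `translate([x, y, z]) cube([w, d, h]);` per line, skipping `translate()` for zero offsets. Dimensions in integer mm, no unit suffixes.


translate([118, 273, 0]) cube([1043, 276, 25]);
translate([118, 402, 25]) cube([1043, 18, 321]);
translate([118, 273, 346]) cube([1043, 276, 25]);


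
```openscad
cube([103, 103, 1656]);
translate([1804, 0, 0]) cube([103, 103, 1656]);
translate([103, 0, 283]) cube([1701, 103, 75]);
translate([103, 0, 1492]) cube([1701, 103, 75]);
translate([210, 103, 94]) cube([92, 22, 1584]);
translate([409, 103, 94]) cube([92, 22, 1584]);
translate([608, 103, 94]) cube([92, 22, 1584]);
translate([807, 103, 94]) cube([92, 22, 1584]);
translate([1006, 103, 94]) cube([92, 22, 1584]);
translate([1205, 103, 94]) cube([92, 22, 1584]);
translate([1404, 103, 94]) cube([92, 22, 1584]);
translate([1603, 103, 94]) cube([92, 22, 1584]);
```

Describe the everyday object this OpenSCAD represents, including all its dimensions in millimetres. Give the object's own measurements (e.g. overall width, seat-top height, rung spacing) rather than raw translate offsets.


A fence section. Two 103×103 mm posts, 1656 mm tall, stand on the floor with a clear span of 1701 mm between their inner faces. Two horizontal rails of 103×75 mm section span the gap between the posts with their undersides at z = 283 mm and z = 1492 mm, flush with the posts' −y face. 8 pickets, each 92 mm wide, 22 mm thick and 1584 mm tall, are fixed to the +y face of the rails with their bottoms at z = 94 mm, spaced across the span with a 107 mm gap after the −x post and between neighbouring pickets, with 109 mm left before the +x post.


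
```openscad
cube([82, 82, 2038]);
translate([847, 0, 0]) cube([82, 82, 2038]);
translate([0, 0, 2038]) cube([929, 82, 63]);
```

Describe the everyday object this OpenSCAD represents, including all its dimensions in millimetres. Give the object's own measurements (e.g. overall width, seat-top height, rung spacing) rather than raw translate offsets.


A door frame. The clear opening is 765 mm wide and 2038 mm high. Two 82 mm wide jambs, 82 mm deep, stand either side of the opening from the floor to the top of the opening. A 63 mm thick head sits across the top of both jambs, spanning the full outside width of the frame.


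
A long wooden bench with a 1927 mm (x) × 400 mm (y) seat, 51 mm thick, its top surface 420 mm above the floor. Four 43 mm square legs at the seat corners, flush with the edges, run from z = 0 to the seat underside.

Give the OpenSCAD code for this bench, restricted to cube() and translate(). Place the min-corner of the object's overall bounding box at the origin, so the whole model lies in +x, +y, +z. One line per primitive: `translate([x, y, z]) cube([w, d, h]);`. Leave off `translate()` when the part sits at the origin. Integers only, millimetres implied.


translate([0, 0, 369]) cube([1927, 400, 51]);
cube([43, 43, 369]);
translate([0, 357, 0]) cube([43, 43, 369]);
translate([1884, 0, 0]) cube([43, 43, 369]);
translate([1884, 357, 0]) cube([43, 43, 369]);


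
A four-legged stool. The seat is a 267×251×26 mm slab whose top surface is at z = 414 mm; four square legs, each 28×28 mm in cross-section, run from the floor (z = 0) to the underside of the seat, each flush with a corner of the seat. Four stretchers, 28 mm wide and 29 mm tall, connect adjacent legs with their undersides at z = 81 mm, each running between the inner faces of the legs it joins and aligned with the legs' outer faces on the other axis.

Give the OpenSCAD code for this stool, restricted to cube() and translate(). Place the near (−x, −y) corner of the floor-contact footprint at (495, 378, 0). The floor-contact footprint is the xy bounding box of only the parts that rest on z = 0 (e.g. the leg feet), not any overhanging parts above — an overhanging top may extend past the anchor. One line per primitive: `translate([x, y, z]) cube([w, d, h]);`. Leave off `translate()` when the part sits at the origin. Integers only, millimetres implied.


translate([495, 378, 388]) cube([267, 251, 26]);
translate([495, 378, 0]) cube([28, 28, 388]);
translate([734, 378, 0]) cube([28, 28, 388]);
translate([495, 601, 0]) cube([28, 28, 388]);
translate([734, 601, 0]) cube([28, 28, 388]);
translate([523, 378, 81]) cube([211, 28, 29]);
translate([523, 601, 81]) cube([211, 28, 29]);
translate([495, 406, 81]) cube([28, 195, 29]);
translate([734, 406, 81]) cube([28, 195, 29]);


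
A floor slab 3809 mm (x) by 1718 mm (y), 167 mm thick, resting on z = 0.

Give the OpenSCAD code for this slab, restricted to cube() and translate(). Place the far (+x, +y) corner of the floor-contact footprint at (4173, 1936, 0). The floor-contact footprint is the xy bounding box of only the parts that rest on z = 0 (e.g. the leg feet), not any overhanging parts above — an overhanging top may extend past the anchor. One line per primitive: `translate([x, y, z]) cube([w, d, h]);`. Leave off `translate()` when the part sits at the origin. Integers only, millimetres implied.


translate([364, 218, 0]) cube([3809, 1718, 167]);


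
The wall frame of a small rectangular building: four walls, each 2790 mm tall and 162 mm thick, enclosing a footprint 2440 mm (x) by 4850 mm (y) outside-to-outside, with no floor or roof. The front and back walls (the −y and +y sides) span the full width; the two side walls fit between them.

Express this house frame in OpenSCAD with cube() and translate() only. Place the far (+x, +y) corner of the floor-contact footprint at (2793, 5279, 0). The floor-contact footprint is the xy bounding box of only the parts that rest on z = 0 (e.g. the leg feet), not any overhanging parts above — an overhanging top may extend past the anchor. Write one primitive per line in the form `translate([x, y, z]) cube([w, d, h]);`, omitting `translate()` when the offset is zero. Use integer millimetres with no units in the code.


translate([353, 429, 0]) cube([2440, 162, 2790]);
translate([353, 5117, 0]) cube([2440, 162, 2790]);
translate([353, 591, 0]) cube([162, 4526, 2790]);
translate([2631, 591, 0]) cube([162, 4526, 2790]);


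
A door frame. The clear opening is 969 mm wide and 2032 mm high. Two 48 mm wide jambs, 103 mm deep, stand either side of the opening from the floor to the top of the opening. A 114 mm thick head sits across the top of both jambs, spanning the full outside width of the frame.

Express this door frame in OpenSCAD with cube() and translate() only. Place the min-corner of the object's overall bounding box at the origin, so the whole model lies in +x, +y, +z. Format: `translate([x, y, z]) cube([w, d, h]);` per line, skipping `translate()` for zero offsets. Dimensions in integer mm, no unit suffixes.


cube([48, 103, 2032]);
translate([1017, 0, 0]) cube([48, 103, 2032]);
translate([0, 0, 2032]) cube([1065, 103, 114]);


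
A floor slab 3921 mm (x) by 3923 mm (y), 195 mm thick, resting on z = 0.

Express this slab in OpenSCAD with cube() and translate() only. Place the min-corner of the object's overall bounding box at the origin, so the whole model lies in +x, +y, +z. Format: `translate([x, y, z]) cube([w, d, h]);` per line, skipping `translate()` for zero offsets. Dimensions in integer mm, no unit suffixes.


cube([3921, 3923, 195]);


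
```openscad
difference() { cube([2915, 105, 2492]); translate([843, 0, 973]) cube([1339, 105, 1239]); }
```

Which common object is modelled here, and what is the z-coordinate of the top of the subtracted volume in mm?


A wall with a window opening. The window head height is 2212 mm.

A wall with a rectangular opening subtracted — a window. Sill at z = 973, opening 1239 mm tall, so the head is at 973 + 1239 = 2212 mm.


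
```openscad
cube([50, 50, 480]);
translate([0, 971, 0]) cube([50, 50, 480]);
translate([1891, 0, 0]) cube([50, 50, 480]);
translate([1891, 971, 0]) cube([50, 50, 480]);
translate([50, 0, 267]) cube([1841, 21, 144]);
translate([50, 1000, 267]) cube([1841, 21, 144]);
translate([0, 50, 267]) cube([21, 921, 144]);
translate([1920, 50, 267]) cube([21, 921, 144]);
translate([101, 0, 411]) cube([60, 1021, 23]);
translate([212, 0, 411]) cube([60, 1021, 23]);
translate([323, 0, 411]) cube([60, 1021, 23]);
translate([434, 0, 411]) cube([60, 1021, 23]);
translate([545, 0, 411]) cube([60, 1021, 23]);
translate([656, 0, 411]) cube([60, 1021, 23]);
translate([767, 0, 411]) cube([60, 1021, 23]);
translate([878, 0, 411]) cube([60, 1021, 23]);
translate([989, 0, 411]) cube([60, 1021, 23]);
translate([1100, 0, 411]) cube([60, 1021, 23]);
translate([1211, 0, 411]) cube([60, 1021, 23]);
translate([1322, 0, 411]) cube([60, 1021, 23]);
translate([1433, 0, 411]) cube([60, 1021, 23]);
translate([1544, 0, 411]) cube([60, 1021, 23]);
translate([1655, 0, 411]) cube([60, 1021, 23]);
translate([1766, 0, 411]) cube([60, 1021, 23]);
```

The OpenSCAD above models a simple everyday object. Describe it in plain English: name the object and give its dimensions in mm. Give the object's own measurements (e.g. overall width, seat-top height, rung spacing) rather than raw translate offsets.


A bed frame 1941 mm long (x) by 1021 mm wide (y). Four 50×50 mm corner posts, 480 mm tall, at the corners of the footprint. Four rails of 21 mm thickness and 144 mm height run between adjacent posts with their undersides at z = 267 mm, their outer faces flush with the outside of the frame (the two x-running rails run between the posts' inner faces; the two y-running rails run between the posts' inner faces). 16 slats, each 60 mm wide (x) and 23 mm thick, lie across the top of the two x-running rails, running the full 1021 mm width of the frame in y; along x they sit between the end posts with a 51 mm gap after the −x posts and between neighbouring slats, leaving 65 mm before the +x posts.


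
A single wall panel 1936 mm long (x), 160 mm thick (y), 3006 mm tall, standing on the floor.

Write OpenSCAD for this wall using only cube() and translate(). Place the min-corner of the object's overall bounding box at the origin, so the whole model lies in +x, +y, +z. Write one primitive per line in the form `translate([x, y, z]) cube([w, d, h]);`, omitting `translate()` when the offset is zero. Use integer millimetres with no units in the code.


cube([1936, 160, 3006]);


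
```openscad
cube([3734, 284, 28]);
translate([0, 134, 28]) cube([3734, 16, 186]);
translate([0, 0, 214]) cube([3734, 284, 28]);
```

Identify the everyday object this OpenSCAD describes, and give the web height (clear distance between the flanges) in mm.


An I-beam. The web height is 186 mm.

Two wide flanges with a thin centred web — an I-beam. Overall 242 mm minus two 28 mm flanges gives a web of 242 − 2·28 = 186 mm.


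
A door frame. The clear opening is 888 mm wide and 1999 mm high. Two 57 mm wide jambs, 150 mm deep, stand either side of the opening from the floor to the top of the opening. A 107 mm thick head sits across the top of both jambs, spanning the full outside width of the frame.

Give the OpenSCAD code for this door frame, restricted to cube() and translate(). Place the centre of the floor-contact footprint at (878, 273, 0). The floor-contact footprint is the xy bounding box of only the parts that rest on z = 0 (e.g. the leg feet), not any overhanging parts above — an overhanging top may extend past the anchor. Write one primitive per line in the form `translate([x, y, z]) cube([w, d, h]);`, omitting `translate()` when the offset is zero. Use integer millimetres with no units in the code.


translate([377, 198, 0]) cube([57, 150, 1999]);
translate([1322, 198, 0]) cube([57, 150, 1999]);
translate([377, 198, 1999]) cube([1002, 150, 107]);


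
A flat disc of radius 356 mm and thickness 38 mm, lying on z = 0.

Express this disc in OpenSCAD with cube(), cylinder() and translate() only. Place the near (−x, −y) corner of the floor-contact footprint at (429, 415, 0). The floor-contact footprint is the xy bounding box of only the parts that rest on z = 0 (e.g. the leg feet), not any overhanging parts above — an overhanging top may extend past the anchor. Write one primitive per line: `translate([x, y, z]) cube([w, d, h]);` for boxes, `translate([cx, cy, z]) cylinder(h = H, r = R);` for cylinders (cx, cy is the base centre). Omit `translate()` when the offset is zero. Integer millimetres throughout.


translate([785, 771, 0]) cylinder(h = 38, r = 356);


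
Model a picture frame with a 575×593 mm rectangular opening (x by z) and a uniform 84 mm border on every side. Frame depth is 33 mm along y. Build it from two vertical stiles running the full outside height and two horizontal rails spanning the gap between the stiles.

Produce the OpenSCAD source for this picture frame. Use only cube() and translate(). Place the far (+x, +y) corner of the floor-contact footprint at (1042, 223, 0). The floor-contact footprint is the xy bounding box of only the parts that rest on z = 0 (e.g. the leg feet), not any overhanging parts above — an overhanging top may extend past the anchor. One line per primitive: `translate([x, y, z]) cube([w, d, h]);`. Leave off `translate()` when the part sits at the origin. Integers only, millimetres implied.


translate([299, 190, 0]) cube([84, 33, 761]);
translate([958, 190, 0]) cube([84, 33, 761]);
translate([383, 190, 0]) cube([575, 33, 84]);
translate([383, 190, 677]) cube([575, 33, 84]);


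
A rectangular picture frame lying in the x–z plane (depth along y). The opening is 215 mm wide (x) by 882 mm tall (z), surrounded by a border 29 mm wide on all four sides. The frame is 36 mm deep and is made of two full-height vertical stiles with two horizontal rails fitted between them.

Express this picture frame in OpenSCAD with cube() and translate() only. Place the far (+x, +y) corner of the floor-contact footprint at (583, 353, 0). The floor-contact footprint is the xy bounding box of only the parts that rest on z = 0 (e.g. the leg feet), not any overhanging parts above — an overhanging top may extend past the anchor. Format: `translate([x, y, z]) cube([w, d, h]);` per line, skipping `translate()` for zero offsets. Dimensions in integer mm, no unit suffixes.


translate([310, 317, 0]) cube([29, 36, 940]);
translate([554, 317, 0]) cube([29, 36, 940]);
translate([339, 317, 0]) cube([215, 36, 29]);
translate([339, 317, 911]) cube([215, 36, 29]);


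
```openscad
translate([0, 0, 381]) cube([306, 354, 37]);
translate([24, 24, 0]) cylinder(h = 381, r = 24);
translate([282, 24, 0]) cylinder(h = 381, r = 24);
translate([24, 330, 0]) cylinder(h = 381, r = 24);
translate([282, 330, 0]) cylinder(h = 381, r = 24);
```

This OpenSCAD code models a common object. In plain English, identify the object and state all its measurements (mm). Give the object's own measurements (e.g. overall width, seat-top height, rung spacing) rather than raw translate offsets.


A simple wooden stool: a rectangular seat 306 mm (x) by 354 mm (y), 37 mm thick, top face at z = 418 mm, on four round legs, each 48 mm in diameter. The legs rest on z = 0, each leg's axis is inset half a diameter from the nearest pair of seat edges (so the leg's bounding box is flush with the corner).


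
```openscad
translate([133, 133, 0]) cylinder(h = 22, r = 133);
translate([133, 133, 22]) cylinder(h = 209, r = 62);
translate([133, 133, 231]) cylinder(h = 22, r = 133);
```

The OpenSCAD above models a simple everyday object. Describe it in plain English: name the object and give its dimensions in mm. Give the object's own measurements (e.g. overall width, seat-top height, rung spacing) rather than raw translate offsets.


A spool: two coaxial disc flanges of radius 133 mm and thickness 22 mm, joined by a core cylinder of radius 62 mm and height 209 mm. The lower flange rests on z = 0 and the three cylinders share a vertical axis.


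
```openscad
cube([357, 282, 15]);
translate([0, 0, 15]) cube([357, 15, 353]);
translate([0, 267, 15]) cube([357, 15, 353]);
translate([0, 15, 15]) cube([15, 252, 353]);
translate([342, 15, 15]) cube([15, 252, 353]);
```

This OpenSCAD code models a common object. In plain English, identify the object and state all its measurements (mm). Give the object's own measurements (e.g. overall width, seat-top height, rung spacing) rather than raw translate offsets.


An open-topped rectangular box: outside dimensions 357×282×368 mm, with a uniform wall and base thickness of 15 mm. The base is a full 357×282 slab on the floor; four walls sit on top of the base. The front and back walls (the −y and +y sides) span the full width; the two side walls fit between them.


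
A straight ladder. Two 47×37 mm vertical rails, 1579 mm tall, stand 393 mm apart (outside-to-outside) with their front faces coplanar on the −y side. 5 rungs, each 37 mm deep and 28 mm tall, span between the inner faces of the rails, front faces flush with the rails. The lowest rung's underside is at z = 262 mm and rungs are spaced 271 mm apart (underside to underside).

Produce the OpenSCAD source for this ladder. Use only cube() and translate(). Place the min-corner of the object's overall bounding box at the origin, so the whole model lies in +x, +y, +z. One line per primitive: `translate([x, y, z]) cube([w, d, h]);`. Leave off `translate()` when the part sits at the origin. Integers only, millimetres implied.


cube([47, 37, 1579]);
translate([346, 0, 0]) cube([47, 37, 1579]);
translate([47, 0, 262]) cube([299, 37, 28]);
translate([47, 0, 533]) cube([299, 37, 28]);
translate([47, 0, 804]) cube([299, 37, 28]);
translate([47, 0, 1075]) cube([299, 37, 28]);
translate([47, 0, 1346]) cube([299, 37, 28]);


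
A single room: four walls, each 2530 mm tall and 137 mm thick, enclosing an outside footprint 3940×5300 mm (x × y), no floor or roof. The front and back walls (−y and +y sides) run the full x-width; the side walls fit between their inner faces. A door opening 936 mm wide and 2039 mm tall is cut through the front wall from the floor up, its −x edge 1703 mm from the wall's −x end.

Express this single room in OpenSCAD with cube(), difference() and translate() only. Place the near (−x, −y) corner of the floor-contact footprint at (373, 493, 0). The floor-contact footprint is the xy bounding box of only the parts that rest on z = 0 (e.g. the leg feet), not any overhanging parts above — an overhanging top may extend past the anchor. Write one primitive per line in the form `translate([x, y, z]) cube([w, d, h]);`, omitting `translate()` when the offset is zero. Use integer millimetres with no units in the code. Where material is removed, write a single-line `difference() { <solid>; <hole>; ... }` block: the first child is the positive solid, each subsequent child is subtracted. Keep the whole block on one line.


difference() { translate([373, 493, 0]) cube([3940, 137, 2530]); translate([2076, 493, 0]) cube([936, 137, 2039]); }
translate([373, 5656, 0]) cube([3940, 137, 2530]);
translate([373, 630, 0]) cube([137, 5026, 2530]);
translate([4176, 630, 0]) cube([137, 5026, 2530]);


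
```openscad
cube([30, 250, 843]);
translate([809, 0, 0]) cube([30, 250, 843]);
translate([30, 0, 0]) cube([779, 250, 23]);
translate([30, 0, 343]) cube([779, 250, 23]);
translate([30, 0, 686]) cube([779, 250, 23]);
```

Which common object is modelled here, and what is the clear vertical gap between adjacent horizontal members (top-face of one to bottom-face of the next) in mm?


A bookshelf. The clear shelf gap is 320 mm.

Two tall side panels with 3 horizontal boards between them — a bookshelf. The first two shelf undersides are at z = 0 and z = 343; with shelf thickness 23, the clear gap is 343 − 0 − 23 = 320 mm.


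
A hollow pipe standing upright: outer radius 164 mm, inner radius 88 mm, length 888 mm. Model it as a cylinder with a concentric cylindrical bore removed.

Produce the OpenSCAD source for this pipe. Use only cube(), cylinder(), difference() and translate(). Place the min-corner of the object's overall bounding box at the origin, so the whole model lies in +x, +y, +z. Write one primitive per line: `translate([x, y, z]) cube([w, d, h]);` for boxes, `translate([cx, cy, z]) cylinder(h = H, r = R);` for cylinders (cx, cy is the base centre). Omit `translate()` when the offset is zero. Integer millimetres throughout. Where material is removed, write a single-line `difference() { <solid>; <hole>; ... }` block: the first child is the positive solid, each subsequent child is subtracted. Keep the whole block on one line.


difference() { translate([164, 164, 0]) cylinder(h = 888, r = 164); translate([164, 164, 0]) cylinder(h = 888, r = 88); }


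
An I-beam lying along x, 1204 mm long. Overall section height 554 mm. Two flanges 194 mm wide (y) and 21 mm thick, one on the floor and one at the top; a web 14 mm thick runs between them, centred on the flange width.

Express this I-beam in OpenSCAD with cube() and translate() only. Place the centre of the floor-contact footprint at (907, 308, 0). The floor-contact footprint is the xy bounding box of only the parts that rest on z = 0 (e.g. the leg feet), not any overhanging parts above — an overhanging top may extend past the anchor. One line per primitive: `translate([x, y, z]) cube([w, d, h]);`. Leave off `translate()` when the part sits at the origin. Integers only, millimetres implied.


translate([305, 211, 0]) cube([1204, 194, 21]);
translate([305, 301, 21]) cube([1204, 14, 512]);
translate([305, 211, 533]) cube([1204, 194, 21]);


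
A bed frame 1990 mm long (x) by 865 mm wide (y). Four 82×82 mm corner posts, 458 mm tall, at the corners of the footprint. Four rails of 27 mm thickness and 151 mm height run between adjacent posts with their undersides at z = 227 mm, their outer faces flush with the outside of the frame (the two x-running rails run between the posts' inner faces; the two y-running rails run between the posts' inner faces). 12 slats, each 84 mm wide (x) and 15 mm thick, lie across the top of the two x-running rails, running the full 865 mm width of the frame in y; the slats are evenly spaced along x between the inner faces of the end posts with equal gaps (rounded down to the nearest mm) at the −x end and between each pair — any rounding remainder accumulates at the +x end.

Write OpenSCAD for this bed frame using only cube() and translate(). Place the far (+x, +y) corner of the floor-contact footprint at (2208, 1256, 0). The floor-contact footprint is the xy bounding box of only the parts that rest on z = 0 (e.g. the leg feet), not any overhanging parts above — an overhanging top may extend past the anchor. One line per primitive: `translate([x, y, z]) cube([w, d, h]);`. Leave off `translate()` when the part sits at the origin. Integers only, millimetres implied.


translate([218, 391, 0]) cube([82, 82, 458]);
translate([218, 1174, 0]) cube([82, 82, 458]);
translate([2126, 391, 0]) cube([82, 82, 458]);
translate([2126, 1174, 0]) cube([82, 82, 458]);
translate([300, 391, 227]) cube([1826, 27, 151]);
translate([300, 1229, 227]) cube([1826, 27, 151]);
translate([218, 473, 227]) cube([27, 701, 151]);
translate([2181, 473, 227]) cube([27, 701, 151]);
translate([362, 391, 378]) cube([84, 865, 15]);
translate([508, 391, 378]) cube([84, 865, 15]);
translate([654, 391, 378]) cube([84, 865, 15]);
translate([800, 391, 378]) cube([84, 865, 15]);
translate([946, 391, 378]) cube([84, 865, 15]);
translate([1092, 391, 378]) cube([84, 865, 15]);
translate([1238, 391, 378]) cube([84, 865, 15]);
translate([1384, 391, 378]) cube([84, 865, 15]);
translate([1530, 391, 378]) cube([84, 865, 15]);
translate([1676, 391, 378]) cube([84, 865, 15]);
translate([1822, 391, 378]) cube([84, 865, 15]);
translate([1968, 391, 378]) cube([84, 865, 15]);
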